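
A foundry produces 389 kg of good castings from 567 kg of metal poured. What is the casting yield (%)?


Formula: Casting Yield = (W_good / W_total) * 100
Yield = (389 kg / 567 kg) * 100 = 68.6067%


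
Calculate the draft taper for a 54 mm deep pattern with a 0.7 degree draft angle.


Formula: taper = depth * tan(draft_angle)
tan(0.7 deg) = 0.0122179
taper = 54 mm * 0.0122179 = 0.6598 mm

0.6598 mm


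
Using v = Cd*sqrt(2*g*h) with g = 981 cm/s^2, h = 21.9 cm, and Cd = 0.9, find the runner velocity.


Formula: v = Cd * sqrt(2 * g * h)  (Torricelli with discharge coefficient)
2*g*h = 2 * 981 * 21.9 = 42967.8 cm^2/s^2
sqrt(42967.8) = 207.28676 cm/s
v = 0.9 * 207.28676 = 186.5581 cm/s

Final answer: 186.5581 cm/s


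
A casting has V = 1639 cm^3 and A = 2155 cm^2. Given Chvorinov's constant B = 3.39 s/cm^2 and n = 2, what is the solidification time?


Formula: t_s = B * (V/A)^n  (Chvorinov's rule, n=2)
Modulus M = V/A = 1639/2155 = 0.760557 cm
M^2 = 0.760557^2 = 0.578447 cm^2
t_s = 3.39 * 0.578447 = 1.9609 s

Final answer: 1.9609 s


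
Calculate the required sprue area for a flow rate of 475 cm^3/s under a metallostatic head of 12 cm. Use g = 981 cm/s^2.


Formula: v = sqrt(2*g*h), A = Q/v
Velocity: v = sqrt(2 * 981 * 12) = sqrt(23544) = 153.4405 cm/s
Sprue area: A = Q / v = 475 / 153.4405 = 3.0957 cm^2

Final answer: 3.0957 cm^2


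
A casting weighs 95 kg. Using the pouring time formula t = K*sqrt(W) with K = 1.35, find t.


Formula: t = K * sqrt(W)
sqrt(W) = sqrt(95) = 9.74679
t = 1.35 * 9.74679 = 13.1582 s


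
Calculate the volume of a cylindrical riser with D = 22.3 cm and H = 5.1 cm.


Formula: V = pi * (D/2)^2 * H  (cylinder volume)
Radius = D/2 = 22.3/2 = 11.15 cm
V = pi * 11.15^2 * 5.1 = 1991.9103 cm^3


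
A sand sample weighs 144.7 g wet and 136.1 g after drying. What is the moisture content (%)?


Formula: MC = (W_wet - W_dry) / W_wet * 100
Water mass = 144.7 - 136.1 = 8.6 g
MC = 8.6 / 144.7 * 100 = 5.9433%


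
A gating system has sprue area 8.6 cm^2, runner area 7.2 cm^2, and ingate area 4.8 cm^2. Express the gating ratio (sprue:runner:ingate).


Sprue:Runner:Ingate = 1 : 7.2/8.6 : 4.8/8.6 = 1:0.84:0.56

Final answer: 1:0.84:0.56


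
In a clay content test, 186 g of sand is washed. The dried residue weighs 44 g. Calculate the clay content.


Formula: Clay% = (W_total - W_washed) / W_total * 100
Clay mass = 186 - 44 = 142 g
Clay% = 142 / 186 * 100 = 76.3441%


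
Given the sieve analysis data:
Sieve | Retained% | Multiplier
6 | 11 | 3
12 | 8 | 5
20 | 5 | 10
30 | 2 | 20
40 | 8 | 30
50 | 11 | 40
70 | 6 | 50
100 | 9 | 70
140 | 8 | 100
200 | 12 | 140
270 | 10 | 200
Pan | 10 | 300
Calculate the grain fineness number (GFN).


Formula: GFN = sum(pct * multiplier) / sum(pct)
sum(pct * multiplier) = 9253
sum(pct) = 100
GFN = 9253 / 100 = 92.53

92.53


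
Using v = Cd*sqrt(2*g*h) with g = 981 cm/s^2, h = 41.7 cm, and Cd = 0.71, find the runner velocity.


Formula: v = Cd * sqrt(2 * g * h)  (Torricelli with discharge coefficient)
2*g*h = 2 * 981 * 41.7 = 81815.4 cm^2/s^2
sqrt(81815.4) = 286.03391 cm/s
v = 0.71 * 286.03391 = 203.0841 cm/s

Answer: 203.0841 cm/s


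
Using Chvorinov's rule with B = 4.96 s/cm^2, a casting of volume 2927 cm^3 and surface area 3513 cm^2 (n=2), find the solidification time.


Formula: t_s = B * (V/A)^n  (Chvorinov's rule, n=2)
Modulus M = V/A = 2927/3513 = 0.833191 cm
M^2 = 0.833191^2 = 0.694207 cm^2
t_s = 4.96 * 0.694207 = 3.4433 s

Answer: 3.4433 s


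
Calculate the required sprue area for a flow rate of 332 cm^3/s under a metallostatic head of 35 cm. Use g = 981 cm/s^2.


Formula: v = sqrt(2*g*h), A = Q/v
Velocity: v = sqrt(2 * 981 * 35) = sqrt(68670) = 262.0496 cm/s
Sprue area: A = Q / v = 332 / 262.0496 = 1.2669 cm^2


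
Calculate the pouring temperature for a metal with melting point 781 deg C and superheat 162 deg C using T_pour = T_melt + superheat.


Formula: T_pour = T_melt + Superheat
T_pour = 781 + 162 = 943 deg C

Answer: 943 deg C


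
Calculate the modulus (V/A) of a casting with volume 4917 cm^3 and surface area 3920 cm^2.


Formula: Casting Modulus M = V / A
M = 4917 cm^3 / 3920 cm^2 = 1.2543 cm

Answer: 1.2543 cm


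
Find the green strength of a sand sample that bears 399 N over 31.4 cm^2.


Formula: Compressive Strength = Force / Area
Strength = 399 N / 31.4 cm^2 = 12.7070 N/cm^2


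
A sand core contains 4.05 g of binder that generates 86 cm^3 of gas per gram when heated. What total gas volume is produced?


Formula: V_gas = W_binder * gas_evolution_rate
V = 4.05 g * 86 cm^3/g = 348.3000 cm^3


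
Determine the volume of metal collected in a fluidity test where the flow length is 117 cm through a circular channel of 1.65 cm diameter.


Formula: V = pi * (d/2)^2 * L  (cylinder volume)
Radius = 1.65/2 = 0.825 cm
V = pi * 0.825^2 * 117 = 250.1748 cm^3

250.1748 cm^3


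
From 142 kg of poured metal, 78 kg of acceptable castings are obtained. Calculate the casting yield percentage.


Formula: Casting Yield = (W_good / W_total) * 100
Yield = (78 kg / 142 kg) * 100 = 54.9296%

Answer: 54.9296%


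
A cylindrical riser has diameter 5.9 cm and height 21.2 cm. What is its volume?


Formula: V = pi * (D/2)^2 * H  (cylinder volume)
Radius = D/2 = 5.9/2 = 2.95 cm
V = pi * 2.95^2 * 21.2 = 579.6019 cm^3

Answer: 579.6019 cm^3


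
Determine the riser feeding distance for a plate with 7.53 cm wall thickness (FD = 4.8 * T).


Formula: FD = 4.8 * T  (riser feeding-distance rule)
FD = 4.8 * 7.53 cm = 36.1440 cm

Final answer: 36.1440 cm


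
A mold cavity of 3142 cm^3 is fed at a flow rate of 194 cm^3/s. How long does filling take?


Formula: t_fill = V_mold / Q_flow
t = 3142 cm^3 / 194 cm^3/s = 16.1959 s

Answer: 16.1959 s


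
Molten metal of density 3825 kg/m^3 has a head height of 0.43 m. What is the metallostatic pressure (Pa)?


Formula: P = rho * g * h
rho * g = 3825 * 9.81 = 37523.25 N/m^3
P = 37523.25 * 0.43 = 16134.9975 Pa

16134.9975 Pa


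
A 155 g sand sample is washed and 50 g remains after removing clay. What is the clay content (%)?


Formula: Clay% = (W_total - W_washed) / W_total * 100
Clay mass = 155 - 50 = 105 g
Clay% = 105 / 155 * 100 = 67.7419%

Answer: 67.7419%


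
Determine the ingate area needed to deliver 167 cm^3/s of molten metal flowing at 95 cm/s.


Formula: A_ingate = Q / v  (continuity equation)
A = 167 cm^3/s / 95 cm/s = 1.7579 cm^2


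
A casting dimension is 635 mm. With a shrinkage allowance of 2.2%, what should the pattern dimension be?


Formula: L_pattern = L_casting * (1 + shrinkage_rate/100)
Shrinkage factor = 1 + 2.2/100 = 1.022
L_pattern = 635 mm * 1.022 = 648.9700 mm

Final answer: 648.9700 mm


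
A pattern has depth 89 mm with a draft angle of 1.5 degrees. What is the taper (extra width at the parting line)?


Formula: taper = depth * tan(draft_angle)
tan(1.5 deg) = 0.0261859
taper = 89 mm * 0.0261859 = 2.3305 mm

2.3305 mm


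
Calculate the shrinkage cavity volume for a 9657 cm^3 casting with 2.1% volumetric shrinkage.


Formula: V_shrink = V_casting * shrinkage_pct / 100
V_shrink = 9657 cm^3 * 2.1 / 100 = 202.7970 cm^3


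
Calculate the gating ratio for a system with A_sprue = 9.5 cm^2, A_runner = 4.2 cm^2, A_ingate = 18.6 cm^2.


Sprue:Runner:Ingate = 1 : 4.2/9.5 : 18.6/9.5 = 1:0.44:1.96


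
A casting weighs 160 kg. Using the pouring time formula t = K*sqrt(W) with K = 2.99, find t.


Formula: t = K * sqrt(W)
sqrt(W) = sqrt(160) = 12.64911
t = 2.99 * 12.64911 = 37.8208 s

Answer: 37.8208 s


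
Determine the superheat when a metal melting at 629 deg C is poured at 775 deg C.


Formula: Superheat = T_pour - T_melt
Superheat = 775 - 629 = 146 deg C

Answer: 146 deg C


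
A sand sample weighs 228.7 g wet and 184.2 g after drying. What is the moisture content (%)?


Formula: MC = (W_wet - W_dry) / W_wet * 100
Water mass = 228.7 - 184.2 = 44.5 g
MC = 44.5 / 228.7 * 100 = 19.4578%


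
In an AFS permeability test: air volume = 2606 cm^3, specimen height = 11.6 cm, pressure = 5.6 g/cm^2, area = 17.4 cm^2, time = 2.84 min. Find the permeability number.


Formula: Permeability Number P = (V * H) / (p * A * t)
Numerator: V * H = 2606 * 11.6 = 30229.6
Denominator: p * A * t = 5.6 * 17.4 * 2.84 = 276.7296
P = 30229.6 / 276.7296 = 109.2388

109.2388


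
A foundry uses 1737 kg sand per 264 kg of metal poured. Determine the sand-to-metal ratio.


Formula: Sand-to-Metal Ratio = W_sand / W_metal
Ratio = 1737 kg / 264 kg = 6.5795

6.5795


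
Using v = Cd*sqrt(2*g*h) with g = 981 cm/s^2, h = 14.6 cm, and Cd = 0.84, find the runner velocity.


Formula: v = Cd * sqrt(2 * g * h)  (Torricelli with discharge coefficient)
2*g*h = 2 * 981 * 14.6 = 28645.2 cm^2/s^2
sqrt(28645.2) = 169.24893 cm/s
v = 0.84 * 169.24893 = 142.1691 cm/s

Answer: 142.1691 cm/s


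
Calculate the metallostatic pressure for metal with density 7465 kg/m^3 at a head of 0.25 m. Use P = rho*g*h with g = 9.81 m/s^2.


Formula: P = rho * g * h
rho * g = 7465 * 9.81 = 73231.65 N/m^3
P = 73231.65 * 0.25 = 18307.9125 Pa

Answer: 18307.9125 Pa


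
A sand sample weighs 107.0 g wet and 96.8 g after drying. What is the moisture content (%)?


Formula: MC = (W_wet - W_dry) / W_wet * 100
Water mass = 107.0 - 96.8 = 10.2 g
MC = 10.2 / 107.0 * 100 = 9.5327%


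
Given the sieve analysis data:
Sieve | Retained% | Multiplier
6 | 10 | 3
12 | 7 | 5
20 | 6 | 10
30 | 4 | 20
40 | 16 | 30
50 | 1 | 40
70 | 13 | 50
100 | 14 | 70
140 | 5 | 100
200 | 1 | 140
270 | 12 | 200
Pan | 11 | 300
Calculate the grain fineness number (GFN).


Formula: GFN = sum(pct * multiplier) / sum(pct)
sum(pct * multiplier) = 8695
sum(pct) = 100
GFN = 8695 / 100 = 86.95


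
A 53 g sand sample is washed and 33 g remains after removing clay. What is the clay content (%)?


Formula: Clay% = (W_total - W_washed) / W_total * 100
Clay mass = 53 - 33 = 20 g
Clay% = 20 / 53 * 100 = 37.7358%

Final answer: 37.7358%


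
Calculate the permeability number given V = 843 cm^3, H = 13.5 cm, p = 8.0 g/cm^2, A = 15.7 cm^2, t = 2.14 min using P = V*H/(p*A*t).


Formula: Permeability Number P = (V * H) / (p * A * t)
Numerator: V * H = 843 * 13.5 = 11380.5
Denominator: p * A * t = 8.0 * 15.7 * 2.14 = 268.784
P = 11380.5 / 268.784 = 42.3407

42.3407


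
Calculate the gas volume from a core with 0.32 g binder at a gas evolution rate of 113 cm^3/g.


Formula: V_gas = W_binder * gas_evolution_rate
V = 0.32 g * 113 cm^3/g = 36.1600 cm^3

Answer: 36.1600 cm^3


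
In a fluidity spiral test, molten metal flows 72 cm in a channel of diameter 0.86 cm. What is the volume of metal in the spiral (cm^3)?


Formula: V = pi * (d/2)^2 * L  (cylinder volume)
Radius = 0.86/2 = 0.43 cm
V = pi * 0.43^2 * 72 = 41.8234 cm^3


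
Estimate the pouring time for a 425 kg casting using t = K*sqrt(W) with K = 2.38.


Formula: t = K * sqrt(W)
sqrt(W) = sqrt(425) = 20.61553
t = 2.38 * 20.61553 = 49.0650 s


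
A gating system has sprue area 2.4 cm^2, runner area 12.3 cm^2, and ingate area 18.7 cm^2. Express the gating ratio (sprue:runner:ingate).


Sprue:Runner:Ingate = 1 : 12.3/2.4 : 18.7/2.4 = 1:5.13:7.79

Final answer: 1:5.13:7.79


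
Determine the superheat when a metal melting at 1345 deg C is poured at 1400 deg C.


Formula: Superheat = T_pour - T_melt
Superheat = 1400 - 1345 = 55 deg C


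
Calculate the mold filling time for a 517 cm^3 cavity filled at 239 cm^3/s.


Formula: t_fill = V_mold / Q_flow
t = 517 cm^3 / 239 cm^3/s = 2.1632 s


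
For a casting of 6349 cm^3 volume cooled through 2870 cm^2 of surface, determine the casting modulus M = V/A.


Formula: Casting Modulus M = V / A
M = 6349 cm^3 / 2870 cm^2 = 2.2122 cm

Final answer: 2.2122 cm


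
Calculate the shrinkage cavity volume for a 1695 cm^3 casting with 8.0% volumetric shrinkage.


Formula: V_shrink = V_casting * shrinkage_pct / 100
V_shrink = 1695 cm^3 * 8.0 / 100 = 135.6000 cm^3

135.6000 cm^3


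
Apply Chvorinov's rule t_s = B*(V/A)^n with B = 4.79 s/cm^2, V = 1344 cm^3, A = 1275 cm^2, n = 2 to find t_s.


Formula: t_s = B * (V/A)^n  (Chvorinov's rule, n=2)
Modulus M = V/A = 1344/1275 = 1.054118 cm
M^2 = 1.054118^2 = 1.111165 cm^2
t_s = 4.79 * 1.111165 = 5.3225 s


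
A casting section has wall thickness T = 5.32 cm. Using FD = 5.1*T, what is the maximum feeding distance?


Formula: FD = 5.1 * T  (riser feeding-distance rule)
FD = 5.1 * 5.32 cm = 27.1320 cm

27.1320 cm


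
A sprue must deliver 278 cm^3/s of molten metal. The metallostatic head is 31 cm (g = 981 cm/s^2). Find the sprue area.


Formula: v = sqrt(2*g*h), A = Q/v
Velocity: v = sqrt(2 * 981 * 31) = sqrt(60822) = 246.6212 cm/s
Sprue area: A = Q / v = 278 / 246.6212 = 1.1272 cm^2


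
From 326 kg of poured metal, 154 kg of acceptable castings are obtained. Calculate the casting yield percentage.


Formula: Casting Yield = (W_good / W_total) * 100
Yield = (154 kg / 326 kg) * 100 = 47.2393%

Answer: 47.2393%


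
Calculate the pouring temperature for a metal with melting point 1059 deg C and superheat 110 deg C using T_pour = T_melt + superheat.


Formula: T_pour = T_melt + Superheat
T_pour = 1059 + 110 = 1169 deg C

Answer: 1169 deg C


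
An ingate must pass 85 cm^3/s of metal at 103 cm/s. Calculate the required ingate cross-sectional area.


Formula: A_ingate = Q / v  (continuity equation)
A = 85 cm^3/s / 103 cm/s = 0.8252 cm^2

0.8252 cm^2


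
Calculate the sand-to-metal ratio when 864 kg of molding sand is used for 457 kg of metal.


Formula: Sand-to-Metal Ratio = W_sand / W_metal
Ratio = 864 kg / 457 kg = 1.8906

Answer: 1.8906


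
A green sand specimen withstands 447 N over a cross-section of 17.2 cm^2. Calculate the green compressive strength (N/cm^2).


Formula: Compressive Strength = Force / Area
Strength = 447 N / 17.2 cm^2 = 25.9884 N/cm^2

Final answer: 25.9884 N/cm^2


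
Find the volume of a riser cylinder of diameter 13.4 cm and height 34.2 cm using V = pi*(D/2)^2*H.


Formula: V = pi * (D/2)^2 * H  (cylinder volume)
Radius = D/2 = 13.4/2 = 6.7 cm
V = pi * 6.7^2 * 34.2 = 4823.0924 cm^3

4823.0924 cm^3


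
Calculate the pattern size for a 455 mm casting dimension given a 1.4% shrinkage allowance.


Formula: L_pattern = L_casting * (1 + shrinkage_rate/100)
Shrinkage factor = 1 + 1.4/100 = 1.014
L_pattern = 455 mm * 1.014 = 461.3700 mm

Answer: 461.3700 mm


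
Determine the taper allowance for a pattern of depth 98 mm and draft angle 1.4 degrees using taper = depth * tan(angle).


Formula: taper = depth * tan(draft_angle)
tan(1.4 deg) = 0.0244395
taper = 98 mm * 0.0244395 = 2.3951 mm

Final answer: 2.3951 mm


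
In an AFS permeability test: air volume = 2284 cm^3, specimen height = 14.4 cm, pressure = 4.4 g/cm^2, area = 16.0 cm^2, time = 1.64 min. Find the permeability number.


Formula: Permeability Number P = (V * H) / (p * A * t)
Numerator: V * H = 2284 * 14.4 = 32889.6
Denominator: p * A * t = 4.4 * 16.0 * 1.64 = 115.456
P = 32889.6 / 115.456 = 284.8670

Final answer: 284.8670


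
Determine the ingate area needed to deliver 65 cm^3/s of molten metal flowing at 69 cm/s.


Formula: A_ingate = Q / v  (continuity equation)
A = 65 cm^3/s / 69 cm/s = 0.9420 cm^2

Final answer: 0.9420 cm^2


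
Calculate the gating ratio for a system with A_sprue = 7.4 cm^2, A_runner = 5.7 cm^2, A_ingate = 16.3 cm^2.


Sprue:Runner:Ingate = 1 : 5.7/7.4 : 16.3/7.4 = 1:0.77:2.20

Answer: 1:0.77:2.20


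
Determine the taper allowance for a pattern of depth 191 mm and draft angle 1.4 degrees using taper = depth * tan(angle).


Formula: taper = depth * tan(draft_angle)
tan(1.4 deg) = 0.0244395
taper = 191 mm * 0.0244395 = 4.6679 mm

Final answer: 4.6679 mm


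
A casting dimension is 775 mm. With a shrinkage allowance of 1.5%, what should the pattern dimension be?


Formula: L_pattern = L_casting * (1 + shrinkage_rate/100)
Shrinkage factor = 1 + 1.5/100 = 1.015
L_pattern = 775 mm * 1.015 = 786.6250 mm

786.6250 mm


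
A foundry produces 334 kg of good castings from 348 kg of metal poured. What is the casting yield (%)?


Formula: Casting Yield = (W_good / W_total) * 100
Yield = (334 kg / 348 kg) * 100 = 95.9770%

Final answer: 95.9770%


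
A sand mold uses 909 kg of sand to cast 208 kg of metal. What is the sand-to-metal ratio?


Formula: Sand-to-Metal Ratio = W_sand / W_metal
Ratio = 909 kg / 208 kg = 4.3702

4.3702


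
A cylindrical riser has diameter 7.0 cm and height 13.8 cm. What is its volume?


Formula: V = pi * (D/2)^2 * H  (cylinder volume)
Radius = D/2 = 7.0/2 = 3.5 cm
V = pi * 3.5^2 * 13.8 = 531.0862 cm^3

531.0862 cm^3


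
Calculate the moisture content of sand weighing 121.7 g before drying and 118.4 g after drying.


Formula: MC = (W_wet - W_dry) / W_wet * 100
Water mass = 121.7 - 118.4 = 3.3 g
MC = 3.3 / 121.7 * 100 = 2.7116%

2.7116%


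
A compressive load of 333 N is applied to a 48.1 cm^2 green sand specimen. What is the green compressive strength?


Formula: Compressive Strength = Force / Area
Strength = 333 N / 48.1 cm^2 = 6.9231 N/cm^2

6.9231 N/cm^2


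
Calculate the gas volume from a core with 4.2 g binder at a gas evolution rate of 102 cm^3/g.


Formula: V_gas = W_binder * gas_evolution_rate
V = 4.2 g * 102 cm^3/g = 428.4000 cm^3


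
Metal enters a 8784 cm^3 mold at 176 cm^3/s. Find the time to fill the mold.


Formula: t_fill = V_mold / Q_flow
t = 8784 cm^3 / 176 cm^3/s = 49.9091 s

49.9091 s


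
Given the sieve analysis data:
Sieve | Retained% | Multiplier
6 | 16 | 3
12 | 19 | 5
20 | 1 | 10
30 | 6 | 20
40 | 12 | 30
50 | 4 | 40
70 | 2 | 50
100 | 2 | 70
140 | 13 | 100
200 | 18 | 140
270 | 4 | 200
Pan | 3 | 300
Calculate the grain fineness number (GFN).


Formula: GFN = sum(pct * multiplier) / sum(pct)
sum(pct * multiplier) = 6553
sum(pct) = 100
GFN = 6553 / 100 = 65.53

Final answer: 65.53


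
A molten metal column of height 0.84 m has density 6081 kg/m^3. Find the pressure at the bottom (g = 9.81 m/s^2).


Formula: P = rho * g * h
rho * g = 6081 * 9.81 = 59654.61 N/m^3
P = 59654.61 * 0.84 = 50109.8724 Pa

50109.8724 Pa


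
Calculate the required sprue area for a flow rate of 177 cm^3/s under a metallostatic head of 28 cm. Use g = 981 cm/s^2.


Formula: v = sqrt(2*g*h), A = Q/v
Velocity: v = sqrt(2 * 981 * 28) = sqrt(54936) = 234.3843 cm/s
Sprue area: A = Q / v = 177 / 234.3843 = 0.7552 cm^2


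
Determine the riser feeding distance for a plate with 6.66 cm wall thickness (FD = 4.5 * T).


Formula: FD = 4.5 * T  (riser feeding-distance rule)
FD = 4.5 * 6.66 cm = 29.9700 cm

Final answer: 29.9700 cm


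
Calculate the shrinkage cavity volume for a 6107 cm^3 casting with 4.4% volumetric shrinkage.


Formula: V_shrink = V_casting * shrinkage_pct / 100
V_shrink = 6107 cm^3 * 4.4 / 100 = 268.7080 cm^3


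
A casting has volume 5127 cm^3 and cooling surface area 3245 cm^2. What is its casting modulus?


Formula: Casting Modulus M = V / A
M = 5127 cm^3 / 3245 cm^2 = 1.5800 cm

Answer: 1.5800 cm


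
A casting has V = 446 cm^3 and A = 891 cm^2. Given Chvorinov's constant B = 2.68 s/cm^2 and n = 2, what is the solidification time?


Formula: t_s = B * (V/A)^n  (Chvorinov's rule, n=2)
Modulus M = V/A = 446/891 = 0.500561 cm
M^2 = 0.500561^2 = 0.250561 cm^2
t_s = 2.68 * 0.250561 = 0.6715 s

Answer: 0.6715 s


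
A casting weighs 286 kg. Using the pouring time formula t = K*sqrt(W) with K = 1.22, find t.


Formula: t = K * sqrt(W)
sqrt(W) = sqrt(286) = 16.91153
t = 1.22 * 16.91153 = 20.6321 s

Answer: 20.6321 s


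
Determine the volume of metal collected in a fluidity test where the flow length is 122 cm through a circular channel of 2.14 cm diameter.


Formula: V = pi * (d/2)^2 * L  (cylinder volume)
Radius = 2.14/2 = 1.07 cm
V = pi * 1.07^2 * 122 = 438.8108 cm^3

Final answer: 438.8108 cm^3


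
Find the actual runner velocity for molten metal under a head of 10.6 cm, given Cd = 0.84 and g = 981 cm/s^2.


Formula: v = Cd * sqrt(2 * g * h)  (Torricelli with discharge coefficient)
2*g*h = 2 * 981 * 10.6 = 20797.2 cm^2/s^2
sqrt(20797.2) = 144.21234 cm/s
v = 0.84 * 144.21234 = 121.1384 cm/s

121.1384 cm/s


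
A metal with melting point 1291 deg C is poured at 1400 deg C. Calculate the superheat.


Formula: Superheat = T_pour - T_melt
Superheat = 1400 - 1291 = 109 deg C

Answer: 109 deg C


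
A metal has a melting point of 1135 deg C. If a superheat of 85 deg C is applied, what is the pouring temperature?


Formula: T_pour = T_melt + Superheat
T_pour = 1135 + 85 = 1220 deg C

1220 deg C


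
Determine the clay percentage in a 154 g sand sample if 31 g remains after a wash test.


Formula: Clay% = (W_total - W_washed) / W_total * 100
Clay mass = 154 - 31 = 123 g
Clay% = 123 / 154 * 100 = 79.8701%

79.8701%


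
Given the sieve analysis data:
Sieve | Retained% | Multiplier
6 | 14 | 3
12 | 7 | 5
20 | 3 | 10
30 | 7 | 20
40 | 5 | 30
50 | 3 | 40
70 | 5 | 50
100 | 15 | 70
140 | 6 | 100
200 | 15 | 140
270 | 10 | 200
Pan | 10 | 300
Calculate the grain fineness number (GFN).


Formula: GFN = sum(pct * multiplier) / sum(pct)
sum(pct * multiplier) = 9517
sum(pct) = 100
GFN = 9517 / 100 = 95.17


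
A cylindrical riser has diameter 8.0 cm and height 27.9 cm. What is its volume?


Formula: V = pi * (D/2)^2 * H  (cylinder volume)
Radius = D/2 = 8.0/2 = 4.0 cm
V = pi * 4.0^2 * 27.9 = 1402.4070 cm^3

1402.4070 cm^3


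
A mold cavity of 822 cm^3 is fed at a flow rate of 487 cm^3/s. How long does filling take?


Formula: t_fill = V_mold / Q_flow
t = 822 cm^3 / 487 cm^3/s = 1.6879 s

Final answer: 1.6879 s


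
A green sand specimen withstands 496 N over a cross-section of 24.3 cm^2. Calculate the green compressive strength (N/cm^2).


Formula: Compressive Strength = Force / Area
Strength = 496 N / 24.3 cm^2 = 20.4115 N/cm^2

Answer: 20.4115 N/cm^2


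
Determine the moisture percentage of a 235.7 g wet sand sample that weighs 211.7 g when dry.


Formula: MC = (W_wet - W_dry) / W_wet * 100
Water mass = 235.7 - 211.7 = 24.0 g
MC = 24.0 / 235.7 * 100 = 10.1824%

Final answer: 10.1824%


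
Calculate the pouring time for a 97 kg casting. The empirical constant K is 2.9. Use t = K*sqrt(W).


Formula: t = K * sqrt(W)
sqrt(W) = sqrt(97) = 9.84886
t = 2.9 * 9.84886 = 28.5617 s

Answer: 28.5617 s


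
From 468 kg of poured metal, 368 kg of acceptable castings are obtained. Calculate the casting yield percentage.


Formula: Casting Yield = (W_good / W_total) * 100
Yield = (368 kg / 468 kg) * 100 = 78.6325%

Final answer: 78.6325%


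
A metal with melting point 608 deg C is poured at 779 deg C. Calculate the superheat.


Formula: Superheat = T_pour - T_melt
Superheat = 779 - 608 = 171 deg C

Final answer: 171 deg C


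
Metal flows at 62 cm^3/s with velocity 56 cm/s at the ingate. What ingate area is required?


Formula: A_ingate = Q / v  (continuity equation)
A = 62 cm^3/s / 56 cm/s = 1.1071 cm^2

Final answer: 1.1071 cm^2


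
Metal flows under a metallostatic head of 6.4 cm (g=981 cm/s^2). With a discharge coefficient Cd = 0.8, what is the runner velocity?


Formula: v = Cd * sqrt(2 * g * h)  (Torricelli with discharge coefficient)
2*g*h = 2 * 981 * 6.4 = 12556.8 cm^2/s^2
sqrt(12556.8) = 112.05713 cm/s
v = 0.8 * 112.05713 = 89.6457 cm/s

89.6457 cm/s


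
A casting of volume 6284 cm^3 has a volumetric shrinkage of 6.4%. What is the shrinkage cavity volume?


Formula: V_shrink = V_casting * shrinkage_pct / 100
V_shrink = 6284 cm^3 * 6.4 / 100 = 402.1760 cm^3

402.1760 cm^3


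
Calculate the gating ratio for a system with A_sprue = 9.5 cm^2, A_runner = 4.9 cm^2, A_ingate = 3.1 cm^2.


Sprue:Runner:Ingate = 1 : 4.9/9.5 : 3.1/9.5 = 1:0.52:0.33

1:0.52:0.33


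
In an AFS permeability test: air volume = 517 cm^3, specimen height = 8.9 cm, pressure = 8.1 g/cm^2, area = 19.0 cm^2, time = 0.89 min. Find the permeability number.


Formula: Permeability Number P = (V * H) / (p * A * t)
Numerator: V * H = 517 * 8.9 = 4601.3
Denominator: p * A * t = 8.1 * 19.0 * 0.89 = 136.971
P = 4601.3 / 136.971 = 33.5932


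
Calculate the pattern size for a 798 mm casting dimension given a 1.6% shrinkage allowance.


Formula: L_pattern = L_casting * (1 + shrinkage_rate/100)
Shrinkage factor = 1 + 1.6/100 = 1.016
L_pattern = 798 mm * 1.016 = 810.7680 mm

Final answer: 810.7680 mm


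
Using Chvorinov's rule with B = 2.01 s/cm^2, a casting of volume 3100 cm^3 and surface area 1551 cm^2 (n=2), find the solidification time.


Formula: t_s = B * (V/A)^n  (Chvorinov's rule, n=2)
Modulus M = V/A = 3100/1551 = 1.998711 cm
M^2 = 1.998711^2 = 3.994846 cm^2
t_s = 2.01 * 3.994846 = 8.0296 s


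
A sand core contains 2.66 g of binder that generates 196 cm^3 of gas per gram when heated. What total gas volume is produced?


Formula: V_gas = W_binder * gas_evolution_rate
V = 2.66 g * 196 cm^3/g = 521.3600 cm^3

Final answer: 521.3600 cm^3


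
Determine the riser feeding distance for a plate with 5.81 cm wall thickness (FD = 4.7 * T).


Formula: FD = 4.7 * T  (riser feeding-distance rule)
FD = 4.7 * 5.81 cm = 27.3070 cm

Answer: 27.3070 cm


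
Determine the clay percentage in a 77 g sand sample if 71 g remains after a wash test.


Formula: Clay% = (W_total - W_washed) / W_total * 100
Clay mass = 77 - 71 = 6 g
Clay% = 6 / 77 * 100 = 7.7922%

Answer: 7.7922%


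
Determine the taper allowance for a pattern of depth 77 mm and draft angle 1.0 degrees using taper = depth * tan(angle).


Formula: taper = depth * tan(draft_angle)
tan(1.0 deg) = 0.0174551
taper = 77 mm * 0.0174551 = 1.3440 mm


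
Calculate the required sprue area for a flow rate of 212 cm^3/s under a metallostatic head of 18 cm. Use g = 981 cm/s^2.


Formula: v = sqrt(2*g*h), A = Q/v
Velocity: v = sqrt(2 * 981 * 18) = sqrt(35316) = 187.9255 cm/s
Sprue area: A = Q / v = 212 / 187.9255 = 1.1281 cm^2

Final answer: 1.1281 cm^2


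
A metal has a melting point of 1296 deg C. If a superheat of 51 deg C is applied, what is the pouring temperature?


Formula: T_pour = T_melt + Superheat
T_pour = 1296 + 51 = 1347 deg C


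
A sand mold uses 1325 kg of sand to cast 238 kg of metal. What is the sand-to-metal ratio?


Formula: Sand-to-Metal Ratio = W_sand / W_metal
Ratio = 1325 kg / 238 kg = 5.5672

Final answer: 5.5672


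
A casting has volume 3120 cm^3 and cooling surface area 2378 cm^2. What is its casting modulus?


Formula: Casting Modulus M = V / A
M = 3120 cm^3 / 2378 cm^2 = 1.3120 cm

Answer: 1.3120 cm


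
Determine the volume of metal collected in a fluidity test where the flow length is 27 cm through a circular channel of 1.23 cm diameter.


Formula: V = pi * (d/2)^2 * L  (cylinder volume)
Radius = 1.23/2 = 0.615 cm
V = pi * 0.615^2 * 27 = 32.0822 cm^3


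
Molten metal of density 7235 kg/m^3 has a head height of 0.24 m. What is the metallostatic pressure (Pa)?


Formula: P = rho * g * h
rho * g = 7235 * 9.81 = 70975.35 N/m^3
P = 70975.35 * 0.24 = 17034.0840 Pa

17034.0840 Pa


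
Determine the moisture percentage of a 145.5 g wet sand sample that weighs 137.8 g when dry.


Formula: MC = (W_wet - W_dry) / W_wet * 100
Water mass = 145.5 - 137.8 = 7.7 g
MC = 7.7 / 145.5 * 100 = 5.2921%


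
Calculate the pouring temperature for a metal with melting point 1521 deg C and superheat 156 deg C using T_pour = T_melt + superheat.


Formula: T_pour = T_melt + Superheat
T_pour = 1521 + 156 = 1677 deg C

Answer: 1677 deg C


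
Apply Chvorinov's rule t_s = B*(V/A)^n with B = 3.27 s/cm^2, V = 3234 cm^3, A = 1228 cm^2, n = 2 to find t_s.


Formula: t_s = B * (V/A)^n  (Chvorinov's rule, n=2)
Modulus M = V/A = 3234/1228 = 2.633550 cm
M^2 = 2.633550^2 = 6.935586 cm^2
t_s = 3.27 * 6.935586 = 22.6794 s

Final answer: 22.6794 s


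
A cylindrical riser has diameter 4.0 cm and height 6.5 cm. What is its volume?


Formula: V = pi * (D/2)^2 * H  (cylinder volume)
Radius = D/2 = 4.0/2 = 2.0 cm
V = pi * 2.0^2 * 6.5 = 81.6814 cm^3

81.6814 cm^3


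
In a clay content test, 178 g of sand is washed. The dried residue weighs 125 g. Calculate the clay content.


Formula: Clay% = (W_total - W_washed) / W_total * 100
Clay mass = 178 - 125 = 53 g
Clay% = 53 / 178 * 100 = 29.7753%


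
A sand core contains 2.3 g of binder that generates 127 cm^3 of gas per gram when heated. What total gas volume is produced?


Formula: V_gas = W_binder * gas_evolution_rate
V = 2.3 g * 127 cm^3/g = 292.1000 cm^3


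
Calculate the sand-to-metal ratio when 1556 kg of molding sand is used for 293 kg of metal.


Formula: Sand-to-Metal Ratio = W_sand / W_metal
Ratio = 1556 kg / 293 kg = 5.3106

5.3106


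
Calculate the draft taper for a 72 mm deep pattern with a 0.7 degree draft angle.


Formula: taper = depth * tan(draft_angle)
tan(0.7 deg) = 0.0122179
taper = 72 mm * 0.0122179 = 0.8797 mm

Answer: 0.8797 mm


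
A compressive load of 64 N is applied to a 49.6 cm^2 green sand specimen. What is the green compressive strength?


Formula: Compressive Strength = Force / Area
Strength = 64 N / 49.6 cm^2 = 1.2903 N/cm^2

Final answer: 1.2903 N/cm^2


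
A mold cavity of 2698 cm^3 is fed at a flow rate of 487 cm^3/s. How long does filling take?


Formula: t_fill = V_mold / Q_flow
t = 2698 cm^3 / 487 cm^3/s = 5.5400 s

Answer: 5.5400 s


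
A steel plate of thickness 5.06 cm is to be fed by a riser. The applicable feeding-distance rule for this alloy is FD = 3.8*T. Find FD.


Formula: FD = 3.8 * T  (riser feeding-distance rule)
FD = 3.8 * 5.06 cm = 19.2280 cm

19.2280 cm


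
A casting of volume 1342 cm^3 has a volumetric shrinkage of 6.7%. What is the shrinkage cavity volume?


Formula: V_shrink = V_casting * shrinkage_pct / 100
V_shrink = 1342 cm^3 * 6.7 / 100 = 89.9140 cm^3

89.9140 cm^3


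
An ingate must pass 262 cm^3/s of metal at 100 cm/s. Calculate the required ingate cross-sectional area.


Formula: A_ingate = Q / v  (continuity equation)
A = 262 cm^3/s / 100 cm/s = 2.6200 cm^2


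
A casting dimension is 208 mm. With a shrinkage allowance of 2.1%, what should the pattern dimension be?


Formula: L_pattern = L_casting * (1 + shrinkage_rate/100)
Shrinkage factor = 1 + 2.1/100 = 1.021
L_pattern = 208 mm * 1.021 = 212.3680 mm


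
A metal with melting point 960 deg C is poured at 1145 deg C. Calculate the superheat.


Formula: Superheat = T_pour - T_melt
Superheat = 1145 - 960 = 185 deg C

185 deg C


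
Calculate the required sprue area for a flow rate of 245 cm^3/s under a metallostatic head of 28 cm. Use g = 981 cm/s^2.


Formula: v = sqrt(2*g*h), A = Q/v
Velocity: v = sqrt(2 * 981 * 28) = sqrt(54936) = 234.3843 cm/s
Sprue area: A = Q / v = 245 / 234.3843 = 1.0453 cm^2

1.0453 cm^2


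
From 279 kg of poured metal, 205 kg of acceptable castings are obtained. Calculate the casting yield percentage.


Formula: Casting Yield = (W_good / W_total) * 100
Yield = (205 kg / 279 kg) * 100 = 73.4767%


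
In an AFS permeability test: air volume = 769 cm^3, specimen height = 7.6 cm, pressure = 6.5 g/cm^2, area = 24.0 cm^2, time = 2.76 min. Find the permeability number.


Formula: Permeability Number P = (V * H) / (p * A * t)
Numerator: V * H = 769 * 7.6 = 5844.4
Denominator: p * A * t = 6.5 * 24.0 * 2.76 = 430.56
P = 5844.4 / 430.56 = 13.5740

Final answer: 13.5740


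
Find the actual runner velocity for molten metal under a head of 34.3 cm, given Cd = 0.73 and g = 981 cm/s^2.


Formula: v = Cd * sqrt(2 * g * h)  (Torricelli with discharge coefficient)
2*g*h = 2 * 981 * 34.3 = 67296.6 cm^2/s^2
sqrt(67296.6) = 259.41588 cm/s
v = 0.73 * 259.41588 = 189.3736 cm/s

Answer: 189.3736 cm/s


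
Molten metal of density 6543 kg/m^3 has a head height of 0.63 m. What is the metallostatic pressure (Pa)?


Formula: P = rho * g * h
rho * g = 6543 * 9.81 = 64186.83 N/m^3
P = 64186.83 * 0.63 = 40437.7029 Pa

40437.7029 Pa


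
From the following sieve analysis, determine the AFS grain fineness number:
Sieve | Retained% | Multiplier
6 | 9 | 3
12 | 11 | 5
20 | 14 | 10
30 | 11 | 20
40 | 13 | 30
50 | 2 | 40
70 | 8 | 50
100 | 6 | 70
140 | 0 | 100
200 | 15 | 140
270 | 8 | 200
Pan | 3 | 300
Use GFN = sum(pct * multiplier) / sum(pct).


Formula: GFN = sum(pct * multiplier) / sum(pct)
sum(pct * multiplier) = 6332
sum(pct) = 100
GFN = 6332 / 100 = 63.32

Answer: 63.32


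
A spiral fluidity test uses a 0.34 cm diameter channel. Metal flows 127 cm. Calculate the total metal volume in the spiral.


Formula: V = pi * (d/2)^2 * L  (cylinder volume)
Radius = 0.34/2 = 0.17 cm
V = pi * 0.17^2 * 127 = 11.5306 cm^3

11.5306 cm^3


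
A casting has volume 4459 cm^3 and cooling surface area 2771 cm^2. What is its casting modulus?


Formula: Casting Modulus M = V / A
M = 4459 cm^3 / 2771 cm^2 = 1.6092 cm

Final answer: 1.6092 cm


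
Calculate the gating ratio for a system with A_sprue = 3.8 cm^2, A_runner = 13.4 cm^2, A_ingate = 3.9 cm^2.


Sprue:Runner:Ingate = 1 : 13.4/3.8 : 3.9/3.8 = 1:3.53:1.03

Answer: 1:3.53:1.03


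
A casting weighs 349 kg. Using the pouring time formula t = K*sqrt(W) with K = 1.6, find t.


Formula: t = K * sqrt(W)
sqrt(W) = sqrt(349) = 18.68154
t = 1.6 * 18.68154 = 29.8905 s

Final answer: 29.8905 s


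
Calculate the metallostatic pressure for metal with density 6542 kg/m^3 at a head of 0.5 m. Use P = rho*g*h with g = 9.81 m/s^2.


Formula: P = rho * g * h
rho * g = 6542 * 9.81 = 64177.02 N/m^3
P = 64177.02 * 0.5 = 32088.5100 Pa


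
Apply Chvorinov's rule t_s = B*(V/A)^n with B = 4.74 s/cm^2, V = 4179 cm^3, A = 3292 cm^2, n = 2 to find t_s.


Formula: t_s = B * (V/A)^n  (Chvorinov's rule, n=2)
Modulus M = V/A = 4179/3292 = 1.269441 cm
M^2 = 1.269441^2 = 1.611480 cm^2
t_s = 4.74 * 1.611480 = 7.6384 s

7.6384 s


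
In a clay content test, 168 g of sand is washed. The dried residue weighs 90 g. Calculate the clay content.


Formula: Clay% = (W_total - W_washed) / W_total * 100
Clay mass = 168 - 90 = 78 g
Clay% = 78 / 168 * 100 = 46.4286%

Answer: 46.4286%


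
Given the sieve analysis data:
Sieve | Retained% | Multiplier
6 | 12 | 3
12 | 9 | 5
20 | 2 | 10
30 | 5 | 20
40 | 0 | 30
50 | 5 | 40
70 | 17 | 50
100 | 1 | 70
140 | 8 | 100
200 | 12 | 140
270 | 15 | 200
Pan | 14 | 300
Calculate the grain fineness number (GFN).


Formula: GFN = sum(pct * multiplier) / sum(pct)
sum(pct * multiplier) = 11001
sum(pct) = 100
GFN = 11001 / 100 = 110.01

110.01


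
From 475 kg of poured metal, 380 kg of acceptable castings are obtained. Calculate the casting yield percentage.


Formula: Casting Yield = (W_good / W_total) * 100
Yield = (380 kg / 475 kg) * 100 = 80.0000%


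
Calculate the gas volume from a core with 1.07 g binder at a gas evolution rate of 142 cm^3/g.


Formula: V_gas = W_binder * gas_evolution_rate
V = 1.07 g * 142 cm^3/g = 151.9400 cm^3

Answer: 151.9400 cm^3


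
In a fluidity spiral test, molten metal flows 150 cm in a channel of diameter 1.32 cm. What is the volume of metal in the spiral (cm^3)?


Formula: V = pi * (d/2)^2 * L  (cylinder volume)
Radius = 1.32/2 = 0.66 cm
V = pi * 0.66^2 * 150 = 205.2717 cm^3


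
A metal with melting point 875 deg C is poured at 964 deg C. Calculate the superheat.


Formula: Superheat = T_pour - T_melt
Superheat = 964 - 875 = 89 deg C


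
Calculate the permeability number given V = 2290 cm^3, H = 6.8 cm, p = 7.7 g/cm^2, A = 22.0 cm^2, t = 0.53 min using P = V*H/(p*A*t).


Formula: Permeability Number P = (V * H) / (p * A * t)
Numerator: V * H = 2290 * 6.8 = 15572.0
Denominator: p * A * t = 7.7 * 22.0 * 0.53 = 89.782
P = 15572.0 / 89.782 = 173.4423

Final answer: 173.4423


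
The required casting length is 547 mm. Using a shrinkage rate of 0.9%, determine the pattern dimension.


Formula: L_pattern = L_casting * (1 + shrinkage_rate/100)
Shrinkage factor = 1 + 0.9/100 = 1.009
L_pattern = 547 mm * 1.009 = 551.9230 mm

Answer: 551.9230 mm


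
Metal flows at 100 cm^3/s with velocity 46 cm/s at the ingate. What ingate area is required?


Formula: A_ingate = Q / v  (continuity equation)
A = 100 cm^3/s / 46 cm/s = 2.1739 cm^2


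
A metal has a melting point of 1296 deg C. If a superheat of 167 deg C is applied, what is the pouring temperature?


Formula: T_pour = T_melt + Superheat
T_pour = 1296 + 167 = 1463 deg C

Answer: 1463 deg C


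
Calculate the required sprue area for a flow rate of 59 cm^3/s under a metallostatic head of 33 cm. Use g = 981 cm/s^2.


Formula: v = sqrt(2*g*h), A = Q/v
Velocity: v = sqrt(2 * 981 * 33) = sqrt(64746) = 254.4524 cm/s
Sprue area: A = Q / v = 59 / 254.4524 = 0.2319 cm^2

Final answer: 0.2319 cm^2


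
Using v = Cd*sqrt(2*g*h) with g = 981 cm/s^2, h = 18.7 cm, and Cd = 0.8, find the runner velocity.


Formula: v = Cd * sqrt(2 * g * h)  (Torricelli with discharge coefficient)
2*g*h = 2 * 981 * 18.7 = 36689.4 cm^2/s^2
sqrt(36689.4) = 191.54477 cm/s
v = 0.8 * 191.54477 = 153.2358 cm/s

Final answer: 153.2358 cm/s


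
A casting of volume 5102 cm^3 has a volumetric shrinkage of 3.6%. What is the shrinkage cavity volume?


Formula: V_shrink = V_casting * shrinkage_pct / 100
V_shrink = 5102 cm^3 * 3.6 / 100 = 183.6720 cm^3

Final answer: 183.6720 cm^3


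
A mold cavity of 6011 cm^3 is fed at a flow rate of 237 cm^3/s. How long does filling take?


Formula: t_fill = V_mold / Q_flow
t = 6011 cm^3 / 237 cm^3/s = 25.3629 s

25.3629 s


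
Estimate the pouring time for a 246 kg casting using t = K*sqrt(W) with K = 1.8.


Formula: t = K * sqrt(W)
sqrt(W) = sqrt(246) = 15.68439
t = 1.8 * 15.68439 = 28.2319 s

28.2319 s


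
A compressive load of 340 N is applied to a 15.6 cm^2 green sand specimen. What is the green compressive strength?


Formula: Compressive Strength = Force / Area
Strength = 340 N / 15.6 cm^2 = 21.7949 N/cm^2

Final answer: 21.7949 N/cm^2


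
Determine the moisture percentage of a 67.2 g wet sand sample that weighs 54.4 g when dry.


Formula: MC = (W_wet - W_dry) / W_wet * 100
Water mass = 67.2 - 54.4 = 12.8 g
MC = 12.8 / 67.2 * 100 = 19.0476%

Answer: 19.0476%


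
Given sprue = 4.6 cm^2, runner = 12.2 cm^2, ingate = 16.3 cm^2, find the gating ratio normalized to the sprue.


Sprue:Runner:Ingate = 1 : 12.2/4.6 : 16.3/4.6 = 1:2.65:3.54

Answer: 1:2.65:3.54


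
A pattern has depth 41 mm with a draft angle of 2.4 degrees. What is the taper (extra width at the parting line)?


Formula: taper = depth * tan(draft_angle)
tan(2.4 deg) = 0.0419124
taper = 41 mm * 0.0419124 = 1.7184 mm

Answer: 1.7184 mm


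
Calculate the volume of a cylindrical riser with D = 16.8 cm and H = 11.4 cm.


Formula: V = pi * (D/2)^2 * H  (cylinder volume)
Radius = D/2 = 16.8/2 = 8.4 cm
V = pi * 8.4^2 * 11.4 = 2527.0469 cm^3


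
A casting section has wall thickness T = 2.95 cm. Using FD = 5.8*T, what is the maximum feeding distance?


Formula: FD = 5.8 * T  (riser feeding-distance rule)
FD = 5.8 * 2.95 cm = 17.1100 cm

17.1100 cm


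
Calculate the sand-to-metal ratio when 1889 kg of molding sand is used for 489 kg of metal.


Formula: Sand-to-Metal Ratio = W_sand / W_metal
Ratio = 1889 kg / 489 kg = 3.8630

Final answer: 3.8630


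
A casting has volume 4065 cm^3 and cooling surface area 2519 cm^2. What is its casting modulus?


Formula: Casting Modulus M = V / A
M = 4065 cm^3 / 2519 cm^2 = 1.6137 cm


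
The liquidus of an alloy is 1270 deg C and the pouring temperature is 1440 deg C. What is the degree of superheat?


Formula: Superheat = T_pour - T_melt
Superheat = 1440 - 1270 = 170 deg C

Final answer: 170 deg C


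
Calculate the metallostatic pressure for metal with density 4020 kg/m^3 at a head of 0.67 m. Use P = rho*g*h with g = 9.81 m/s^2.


Formula: P = rho * g * h
rho * g = 4020 * 9.81 = 39436.2 N/m^3
P = 39436.2 * 0.67 = 26422.2540 Pa

Answer: 26422.2540 Pa
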